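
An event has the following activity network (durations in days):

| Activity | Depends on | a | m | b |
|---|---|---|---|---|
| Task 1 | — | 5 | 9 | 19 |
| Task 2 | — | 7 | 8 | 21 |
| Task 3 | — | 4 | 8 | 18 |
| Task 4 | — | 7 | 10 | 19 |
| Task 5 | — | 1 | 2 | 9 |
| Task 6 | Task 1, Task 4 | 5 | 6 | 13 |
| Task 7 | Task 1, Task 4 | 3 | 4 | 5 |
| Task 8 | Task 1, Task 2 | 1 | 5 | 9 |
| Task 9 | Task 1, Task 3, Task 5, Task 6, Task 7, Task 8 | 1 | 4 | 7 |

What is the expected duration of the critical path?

22 days

te_Task 1 = (5 + 4·9 + 19)/6 = 60/6 = 10
te_Task 2 = (7 + 4·8 + 21)/6 = 60/6 = 10
te_Task 3 = (4 + 4·8 + 18)/6 = 54/6 = 9
te_Task 4 = (7 + 4·10 + 19)/6 = 66/6 = 11
te_Task 5 = (1 + 4·2 + 9)/6 = 18/6 = 3
te_Task 6 = (5 + 4·6 + 13)/6 = 42/6 = 7
te_Task 7 = (3 + 4·4 + 5)/6 = 24/6 = 4
te_Task 8 = (1 + 4·5 + 9)/6 = 30/6 = 5
te_Task 9 = (1 + 4·4 + 7)/6 = 24/6 = 4

Forward pass:
ES_Task 1 = 0; EF_Task 1 = 10
ES_Task 2 = 0; EF_Task 2 = 10
ES_Task 3 = 0; EF_Task 3 = 9
ES_Task 4 = 0; EF_Task 4 = 11
ES_Task 5 = 0; EF_Task 5 = 3
ES_Task 6 = max(EF_Task 1=10, EF_Task 4=11) = 11; EF_Task 6 = 11+7 = 18
ES_Task 7 = max(EF_Task 1=10, EF_Task 4=11) = 11; EF_Task 7 = 11+4 = 15
ES_Task 8 = max(EF_Task 1=10, EF_Task 2=10) = 10; EF_Task 8 = 10+5 = 15
ES_Task 9 = max(EF_Task 1=10, EF_Task 3=9, EF_Task 5=3, EF_Task 6=18, EF_Task 7=15, EF_Task 8=15) = 18; EF_Task 9 = 18+4 = 22
Expected project duration μ = 22 days. Critical path: Task 4 → Task 6 → Task 9.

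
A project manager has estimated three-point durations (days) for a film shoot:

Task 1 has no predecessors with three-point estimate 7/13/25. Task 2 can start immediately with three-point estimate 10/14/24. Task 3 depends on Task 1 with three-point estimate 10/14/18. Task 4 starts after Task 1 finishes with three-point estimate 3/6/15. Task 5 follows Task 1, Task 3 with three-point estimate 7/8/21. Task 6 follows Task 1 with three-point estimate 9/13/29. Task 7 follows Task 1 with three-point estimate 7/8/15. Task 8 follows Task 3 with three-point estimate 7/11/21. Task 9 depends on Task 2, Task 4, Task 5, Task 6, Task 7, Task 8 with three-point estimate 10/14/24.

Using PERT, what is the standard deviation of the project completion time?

te_Task 1 = (7 + 4·13 + 25)/6 = 84/6 = 14; σ²_Task 1 = ((25−7)/6)² = 9.000
te_Task 2 = (10 + 4·14 + 24)/6 = 90/6 = 15; σ²_Task 2 = ((24−10)/6)² = 5.444
te_Task 3 = (10 + 4·14 + 18)/6 = 84/6 = 14; σ²_Task 3 = ((18−10)/6)² = 1.778
te_Task 4 = (3 + 4·6 + 15)/6 = 42/6 = 7; σ²_Task 4 = ((15−3)/6)² = 4.000
te_Task 5 = (7 + 4·8 + 21)/6 = 60/6 = 10; σ²_Task 5 = ((21−7)/6)² = 5.444
te_Task 6 = (9 + 4·13 + 29)/6 = 90/6 = 15; σ²_Task 6 = ((29−9)/6)² = 11.111
te_Task 7 = (7 + 4·8 + 15)/6 = 54/6 = 9; σ²_Task 7 = ((15−7)/6)² = 1.778
te_Task 8 = (7 + 4·11 + 21)/6 = 72/6 = 12; σ²_Task 8 = ((21−7)/6)² = 5.444
te_Task 9 = (10 + 4·14 + 24)/6 = 90/6 = 15; σ²_Task 9 = ((24−10)/6)² = 5.444

Forward pass:
ES_Task 1 = 0; EF_Task 1 = 14
ES_Task 2 = 0; EF_Task 2 = 15
ES_Task 3 = 14; EF_Task 3 = 14+14 = 28
ES_Task 4 = 14; EF_Task 4 = 14+7 = 21
ES_Task 5 = max(EF_Task 1=14, EF_Task 3=28) = 28; EF_Task 5 = 28+10 = 38
ES_Task 6 = 14; EF_Task 6 = 14+15 = 29
ES_Task 7 = 14; EF_Task 7 = 14+9 = 23
ES_Task 8 = 28; EF_Task 8 = 28+12 = 40
ES_Task 9 = max(EF_Task 2=15, EF_Task 4=21, EF_Task 5=38, EF_Task 6=29, EF_Task 7=23, EF_Task 8=40) = 40; EF_Task 9 = 40+15 = 55
Expected project duration μ = 55 days. Critical path: Task 1 → Task 3 → Task 8 → Task 9.

Variance along critical path = 9.000 + 1.778 + 5.444 + 5.444 = 21.667
σ = √21.667 = 4.655 days

4.65 days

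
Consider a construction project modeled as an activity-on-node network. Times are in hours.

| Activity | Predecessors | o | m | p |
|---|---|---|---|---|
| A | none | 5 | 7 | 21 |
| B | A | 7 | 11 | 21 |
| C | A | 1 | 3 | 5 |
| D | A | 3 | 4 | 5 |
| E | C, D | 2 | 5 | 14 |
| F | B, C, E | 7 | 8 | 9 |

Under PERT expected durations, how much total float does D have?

te_A = (5 + 4·7 + 21)/6 = 54/6 = 9
te_B = (7 + 4·11 + 21)/6 = 72/6 = 12
te_C = (1 + 4·3 + 5)/6 = 18/6 = 3
te_D = (3 + 4·4 + 5)/6 = 24/6 = 4
te_E = (2 + 4·5 + 14)/6 = 36/6 = 6
te_F = (7 + 4·8 + 9)/6 = 48/6 = 8

Forward pass:
ES_A = 0; EF_A = 9
ES_B = 9; EF_B = 9+12 = 21
ES_C = 9; EF_C = 9+3 = 12
ES_D = 9; EF_D = 9+4 = 13
ES_E = max(EF_C=12, EF_D=13) = 13; EF_E = 13+6 = 19
ES_F = max(EF_B=21, EF_C=12, EF_E=19) = 21; EF_F = 21+8 = 29
Expected project duration μ = 29 hours. Critical path: A → B → F.

Backward pass:
LF_F = 29; LS_F = 29−8 = 21
LF_E = LS_F = 21; LS_E = 21−6 = 15
LF_D = LS_E = 15; LS_D = 15−4 = 11
LF_C = min(LS_E=15, LS_F=21) = 15; LS_C = 15−3 = 12
LF_B = LS_F = 21; LS_B = 21−12 = 9
LF_A = min(LS_B=9, LS_C=12, LS_D=11) = 9; LS_A = 9−9 = 0
Slack_D = LS_D − ES_D = 11 − 9 = 2

2 hours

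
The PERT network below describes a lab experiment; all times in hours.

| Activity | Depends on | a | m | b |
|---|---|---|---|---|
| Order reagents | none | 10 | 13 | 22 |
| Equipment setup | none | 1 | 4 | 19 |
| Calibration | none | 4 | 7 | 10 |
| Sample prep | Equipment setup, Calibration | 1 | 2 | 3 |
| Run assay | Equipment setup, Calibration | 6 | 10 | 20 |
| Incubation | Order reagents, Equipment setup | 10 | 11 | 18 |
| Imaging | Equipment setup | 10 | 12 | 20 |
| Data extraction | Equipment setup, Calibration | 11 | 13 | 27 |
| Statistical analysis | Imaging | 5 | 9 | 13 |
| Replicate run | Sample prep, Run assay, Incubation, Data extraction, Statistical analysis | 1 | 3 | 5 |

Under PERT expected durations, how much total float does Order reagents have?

2 hours

te_Order reagents = (10 + 4·13 + 22)/6 = 84/6 = 14
te_Equipment setup = (1 + 4·4 + 19)/6 = 36/6 = 6
te_Calibration = (4 + 4·7 + 10)/6 = 42/6 = 7
te_Sample prep = (1 + 4·2 + 3)/6 = 12/6 = 2
te_Run assay = (6 + 4·10 + 20)/6 = 66/6 = 11
te_Incubation = (10 + 4·11 + 18)/6 = 72/6 = 12
te_Imaging = (10 + 4·12 + 20)/6 = 78/6 = 13
te_Data extraction = (11 + 4·13 + 27)/6 = 90/6 = 15
te_Statistical analysis = (5 + 4·9 + 13)/6 = 54/6 = 9
te_Replicate run = (1 + 4·3 + 5)/6 = 18/6 = 3

Forward pass:
ES_Order reagents = 0; EF_Order reagents = 14
ES_Equipment setup = 0; EF_Equipment setup = 6
ES_Calibration = 0; EF_Calibration = 7
ES_Sample prep = max(EF_Equipment setup=6, EF_Calibration=7) = 7; EF_Sample prep = 7+2 = 9
ES_Run assay = max(EF_Equipment setup=6, EF_Calibration=7) = 7; EF_Run assay = 7+11 = 18
ES_Incubation = max(EF_Order reagents=14, EF_Equipment setup=6) = 14; EF_Incubation = 14+12 = 26
ES_Imaging = 6; EF_Imaging = 6+13 = 19
ES_Data extraction = max(EF_Equipment setup=6, EF_Calibration=7) = 7; EF_Data extraction = 7+15 = 22
ES_Statistical analysis = 19; EF_Statistical analysis = 19+9 = 28
ES_Replicate run = max(EF_Sample prep=9, EF_Run assay=18, EF_Incubation=26, EF_Data extraction=22, EF_Statistical analysis=28) = 28; EF_Replicate run = 28+3 = 31
Expected project duration μ = 31 hours. Critical path: Equipment setup → Imaging → Statistical analysis → Replicate run.

Backward pass:
LF_Replicate run = 31; LS_Replicate run = 31−3 = 28
LF_Statistical analysis = LS_Replicate run = 28; LS_Statistical analysis = 28−9 = 19
LF_Data extraction = LS_Replicate run = 28; LS_Data extraction = 28−15 = 13
LF_Imaging = LS_Statistical analysis = 19; LS_Imaging = 19−13 = 6
LF_Incubation = LS_Replicate run = 28; LS_Incubation = 28−12 = 16
LF_Run assay = LS_Replicate run = 28; LS_Run assay = 28−11 = 17
LF_Sample prep = LS_Replicate run = 28; LS_Sample prep = 28−2 = 26
LF_Calibration = min(LS_Sample prep=26, LS_Run assay=17, LS_Data extraction=13) = 13; LS_Calibration = 13−7 = 6
LF_Equipment setup = min(LS_Sample prep=26, LS_Run assay=17, LS_Incubation=16, LS_Imaging=6, LS_Data extraction=13) = 6; LS_Equipment setup = 6−6 = 0
LF_Order reagents = LS_Incubation = 16; LS_Order reagents = 16−14 = 2
Slack_Order reagents = LS_Order reagents − ES_Order reagents = 2 − 0 = 2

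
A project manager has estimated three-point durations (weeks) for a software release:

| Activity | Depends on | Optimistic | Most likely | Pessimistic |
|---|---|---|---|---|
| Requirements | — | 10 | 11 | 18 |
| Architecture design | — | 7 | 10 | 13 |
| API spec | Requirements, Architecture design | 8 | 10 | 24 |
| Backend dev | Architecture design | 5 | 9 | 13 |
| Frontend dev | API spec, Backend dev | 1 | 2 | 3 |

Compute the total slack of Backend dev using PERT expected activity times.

5 weeks

te_Requirements = (10 + 4·11 + 18)/6 = 72/6 = 12
te_Architecture design = (7 + 4·10 + 13)/6 = 60/6 = 10
te_API spec = (8 + 4·10 + 24)/6 = 72/6 = 12
te_Backend dev = (5 + 4·9 + 13)/6 = 54/6 = 9
te_Frontend dev = (1 + 4·2 + 3)/6 = 12/6 = 2

Forward pass:
ES_Requirements = 0; EF_Requirements = 12
ES_Architecture design = 0; EF_Architecture design = 10
ES_API spec = max(EF_Requirements=12, EF_Architecture design=10) = 12; EF_API spec = 12+12 = 24
ES_Backend dev = 10; EF_Backend dev = 10+9 = 19
ES_Frontend dev = max(EF_API spec=24, EF_Backend dev=19) = 24; EF_Frontend dev = 24+2 = 26
Expected project duration μ = 26 weeks. Critical path: Requirements → API spec → Frontend dev.

Backward pass:
LF_Frontend dev = 26; LS_Frontend dev = 26−2 = 24
LF_Backend dev = LS_Frontend dev = 24; LS_Backend dev = 24−9 = 15
LF_API spec = LS_Frontend dev = 24; LS_API spec = 24−12 = 12
LF_Architecture design = min(LS_API spec=12, LS_Backend dev=15) = 12; LS_Architecture design = 12−10 = 2
LF_Requirements = LS_API spec = 12; LS_Requirements = 12−12 = 0
Slack_Backend dev = LS_Backend dev − ES_Backend dev = 15 − 10 = 5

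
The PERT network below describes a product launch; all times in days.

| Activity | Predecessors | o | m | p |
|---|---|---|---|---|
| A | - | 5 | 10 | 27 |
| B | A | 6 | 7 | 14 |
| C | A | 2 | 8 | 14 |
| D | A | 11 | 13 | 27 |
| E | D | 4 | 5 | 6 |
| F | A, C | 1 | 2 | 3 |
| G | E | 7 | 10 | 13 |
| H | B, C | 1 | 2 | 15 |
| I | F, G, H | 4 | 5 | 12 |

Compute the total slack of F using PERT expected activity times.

te_A = (5 + 4·10 + 27)/6 = 72/6 = 12
te_B = (6 + 4·7 + 14)/6 = 48/6 = 8
te_C = (2 + 4·8 + 14)/6 = 48/6 = 8
te_D = (11 + 4·13 + 27)/6 = 90/6 = 15
te_E = (4 + 4·5 + 6)/6 = 30/6 = 5
te_F = (1 + 4·2 + 3)/6 = 12/6 = 2
te_G = (7 + 4·10 + 13)/6 = 60/6 = 10
te_H = (1 + 4·2 + 15)/6 = 24/6 = 4
te_I = (4 + 4·5 + 12)/6 = 36/6 = 6

Forward pass:
ES_A = 0; EF_A = 12
ES_B = 12; EF_B = 12+8 = 20
ES_C = 12; EF_C = 12+8 = 20
ES_D = 12; EF_D = 12+15 = 27
ES_E = 27; EF_E = 27+5 = 32
ES_F = max(EF_A=12, EF_C=20) = 20; EF_F = 20+2 = 22
ES_G = 32; EF_G = 32+10 = 42
ES_H = max(EF_B=20, EF_C=20) = 20; EF_H = 20+4 = 24
ES_I = max(EF_F=22, EF_G=42, EF_H=24) = 42; EF_I = 42+6 = 48
Expected project duration μ = 48 days. Critical path: A → D → E → G → I.

Backward pass:
LF_I = 48; LS_I = 48−6 = 42
LF_H = LS_I = 42; LS_H = 42−4 = 38
LF_G = LS_I = 42; LS_G = 42−10 = 32
LF_F = LS_I = 42; LS_F = 42−2 = 40
LF_E = LS_G = 32; LS_E = 32−5 = 27
LF_D = LS_E = 27; LS_D = 27−15 = 12
LF_C = min(LS_F=40, LS_H=38) = 38; LS_C = 38−8 = 30
LF_B = LS_H = 38; LS_B = 38−8 = 30
LF_A = min(LS_B=30, LS_C=30, LS_D=12, LS_F=40) = 12; LS_A = 12−12 = 0
Slack_F = LS_F − ES_F = 40 − 20 = 20

20 days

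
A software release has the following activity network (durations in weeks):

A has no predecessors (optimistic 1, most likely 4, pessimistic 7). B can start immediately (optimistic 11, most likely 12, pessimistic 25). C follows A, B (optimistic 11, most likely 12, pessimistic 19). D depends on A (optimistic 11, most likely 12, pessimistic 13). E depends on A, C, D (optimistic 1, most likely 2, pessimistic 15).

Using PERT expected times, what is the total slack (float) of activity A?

te_A = (1 + 4·4 + 7)/6 = 24/6 = 4
te_B = (11 + 4·12 + 25)/6 = 84/6 = 14
te_C = (11 + 4·12 + 19)/6 = 78/6 = 13
te_D = (11 + 4·12 + 13)/6 = 72/6 = 12
te_E = (1 + 4·2 + 15)/6 = 24/6 = 4

Forward pass:
ES_A = 0; EF_A = 4
ES_B = 0; EF_B = 14
ES_C = max(EF_A=4, EF_B=14) = 14; EF_C = 14+13 = 27
ES_D = 4; EF_D = 4+12 = 16
ES_E = max(EF_A=4, EF_C=27, EF_D=16) = 27; EF_E = 27+4 = 31
Expected project duration μ = 31 weeks. Critical path: B → C → E.

Backward pass:
LF_E = 31; LS_E = 31−4 = 27
LF_D = LS_E = 27; LS_D = 27−12 = 15
LF_C = LS_E = 27; LS_C = 27−13 = 14
LF_B = LS_C = 14; LS_B = 14−14 = 0
LF_A = min(LS_C=14, LS_D=15, LS_E=27) = 14; LS_A = 14−4 = 10
Slack_A = LS_A − ES_A = 10 − 0 = 10

10 weeks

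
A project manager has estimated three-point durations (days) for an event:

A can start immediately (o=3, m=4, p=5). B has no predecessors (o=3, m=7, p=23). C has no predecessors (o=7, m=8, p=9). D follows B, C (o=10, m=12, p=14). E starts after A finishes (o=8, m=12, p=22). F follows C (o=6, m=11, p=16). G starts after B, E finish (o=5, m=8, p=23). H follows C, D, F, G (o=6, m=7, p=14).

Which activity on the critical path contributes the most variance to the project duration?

G

te_A = (3 + 4·4 + 5)/6 = 24/6 = 4; σ²_A = ((5−3)/6)² = 0.111
te_B = (3 + 4·7 + 23)/6 = 54/6 = 9; σ²_B = ((23−3)/6)² = 11.111
te_C = (7 + 4·8 + 9)/6 = 48/6 = 8; σ²_C = ((9−7)/6)² = 0.111
te_D = (10 + 4·12 + 14)/6 = 72/6 = 12; σ²_D = ((14−10)/6)² = 0.444
te_E = (8 + 4·12 + 22)/6 = 78/6 = 13; σ²_E = ((22−8)/6)² = 5.444
te_F = (6 + 4·11 + 16)/6 = 66/6 = 11; σ²_F = ((16−6)/6)² = 2.778
te_G = (5 + 4·8 + 23)/6 = 60/6 = 10; σ²_G = ((23−5)/6)² = 9.000
te_H = (6 + 4·7 + 14)/6 = 48/6 = 8; σ²_H = ((14−6)/6)² = 1.778

Forward pass:
ES_A = 0; EF_A = 4
ES_B = 0; EF_B = 9
ES_C = 0; EF_C = 8
ES_D = max(EF_B=9, EF_C=8) = 9; EF_D = 9+12 = 21
ES_E = 4; EF_E = 4+13 = 17
ES_F = 8; EF_F = 8+11 = 19
ES_G = max(EF_B=9, EF_E=17) = 17; EF_G = 17+10 = 27
ES_H = max(EF_C=8, EF_D=21, EF_F=19, EF_G=27) = 27; EF_H = 27+8 = 35
Expected project duration μ = 35 days. Critical path: A → E → G → H.

Variances on critical path: σ²_A=0.111, σ²_E=5.444, σ²_G=9.000, σ²_H=1.778.
Largest is σ²_G = 9.000.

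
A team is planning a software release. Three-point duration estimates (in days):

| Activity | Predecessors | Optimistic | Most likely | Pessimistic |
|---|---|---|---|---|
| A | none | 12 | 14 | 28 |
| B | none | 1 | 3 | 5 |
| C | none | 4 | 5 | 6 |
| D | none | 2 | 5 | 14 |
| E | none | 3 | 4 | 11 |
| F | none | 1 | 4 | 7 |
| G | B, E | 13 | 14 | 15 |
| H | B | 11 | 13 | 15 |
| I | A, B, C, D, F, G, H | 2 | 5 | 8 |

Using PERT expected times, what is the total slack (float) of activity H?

3 days

te_A = (12 + 4·14 + 28)/6 = 96/6 = 16
te_B = (1 + 4·3 + 5)/6 = 18/6 = 3
te_C = (4 + 4·5 + 6)/6 = 30/6 = 5
te_D = (2 + 4·5 + 14)/6 = 36/6 = 6
te_E = (3 + 4·4 + 11)/6 = 30/6 = 5
te_F = (1 + 4·4 + 7)/6 = 24/6 = 4
te_G = (13 + 4·14 + 15)/6 = 84/6 = 14
te_H = (11 + 4·13 + 15)/6 = 78/6 = 13
te_I = (2 + 4·5 + 8)/6 = 30/6 = 5

Forward pass:
ES_A = 0; EF_A = 16
ES_B = 0; EF_B = 3
ES_C = 0; EF_C = 5
ES_D = 0; EF_D = 6
ES_E = 0; EF_E = 5
ES_F = 0; EF_F = 4
ES_G = max(EF_B=3, EF_E=5) = 5; EF_G = 5+14 = 19
ES_H = 3; EF_H = 3+13 = 16
ES_I = max(EF_A=16, EF_B=3, EF_C=5, EF_D=6, EF_F=4, EF_G=19, EF_H=16) = 19; EF_I = 19+5 = 24
Expected project duration μ = 24 days. Critical path: E → G → I.

Backward pass:
LF_I = 24; LS_I = 24−5 = 19
LF_H = LS_I = 19; LS_H = 19−13 = 6
LF_G = LS_I = 19; LS_G = 19−14 = 5
LF_F = LS_I = 19; LS_F = 19−4 = 15
LF_E = LS_G = 5; LS_E = 5−5 = 0
LF_D = LS_I = 19; LS_D = 19−6 = 13
LF_C = LS_I = 19; LS_C = 19−5 = 14
LF_B = min(LS_G=5, LS_H=6, LS_I=19) = 5; LS_B = 5−3 = 2
LF_A = LS_I = 19; LS_A = 19−16 = 3
Slack_H = LS_H − ES_H = 6 − 3 = 3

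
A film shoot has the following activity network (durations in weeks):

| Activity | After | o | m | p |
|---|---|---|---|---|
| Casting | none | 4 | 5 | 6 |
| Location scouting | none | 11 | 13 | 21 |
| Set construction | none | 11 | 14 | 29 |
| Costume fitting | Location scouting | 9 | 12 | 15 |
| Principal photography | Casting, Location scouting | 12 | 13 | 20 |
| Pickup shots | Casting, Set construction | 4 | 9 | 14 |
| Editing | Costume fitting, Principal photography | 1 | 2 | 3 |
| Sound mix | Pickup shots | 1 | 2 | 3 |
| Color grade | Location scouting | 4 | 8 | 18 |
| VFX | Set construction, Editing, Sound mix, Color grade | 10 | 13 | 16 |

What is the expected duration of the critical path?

te_Casting = (4 + 4·5 + 6)/6 = 30/6 = 5
te_Location scouting = (11 + 4·13 + 21)/6 = 84/6 = 14
te_Set construction = (11 + 4·14 + 29)/6 = 96/6 = 16
te_Costume fitting = (9 + 4·12 + 15)/6 = 72/6 = 12
te_Principal photography = (12 + 4·13 + 20)/6 = 84/6 = 14
te_Pickup shots = (4 + 4·9 + 14)/6 = 54/6 = 9
te_Editing = (1 + 4·2 + 3)/6 = 12/6 = 2
te_Sound mix = (1 + 4·2 + 3)/6 = 12/6 = 2
te_Color grade = (4 + 4·8 + 18)/6 = 54/6 = 9
te_VFX = (10 + 4·13 + 16)/6 = 78/6 = 13

Forward pass:
ES_Casting = 0; EF_Casting = 5
ES_Location scouting = 0; EF_Location scouting = 14
ES_Set construction = 0; EF_Set construction = 16
ES_Costume fitting = 14; EF_Costume fitting = 14+12 = 26
ES_Principal photography = max(EF_Casting=5, EF_Location scouting=14) = 14; EF_Principal photography = 14+14 = 28
ES_Pickup shots = max(EF_Casting=5, EF_Set construction=16) = 16; EF_Pickup shots = 16+9 = 25
ES_Editing = max(EF_Costume fitting=26, EF_Principal photography=28) = 28; EF_Editing = 28+2 = 30
ES_Sound mix = 25; EF_Sound mix = 25+2 = 27
ES_Color grade = 14; EF_Color grade = 14+9 = 23
ES_VFX = max(EF_Set construction=16, EF_Editing=30, EF_Sound mix=27, EF_Color grade=23) = 30; EF_VFX = 30+13 = 43
Expected project duration μ = 43 weeks. Critical path: Location scouting → Principal photography → Editing → VFX.

43 weeks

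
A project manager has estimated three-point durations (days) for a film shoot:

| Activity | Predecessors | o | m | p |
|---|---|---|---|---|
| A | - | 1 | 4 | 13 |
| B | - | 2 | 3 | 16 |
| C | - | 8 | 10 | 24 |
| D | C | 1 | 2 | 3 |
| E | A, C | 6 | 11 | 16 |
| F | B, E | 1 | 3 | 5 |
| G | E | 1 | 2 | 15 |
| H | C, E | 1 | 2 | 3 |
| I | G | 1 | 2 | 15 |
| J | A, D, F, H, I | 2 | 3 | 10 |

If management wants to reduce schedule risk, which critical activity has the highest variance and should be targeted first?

te_A = (1 + 4·4 + 13)/6 = 30/6 = 5; σ²_A = ((13−1)/6)² = 4.000
te_B = (2 + 4·3 + 16)/6 = 30/6 = 5; σ²_B = ((16−2)/6)² = 5.444
te_C = (8 + 4·10 + 24)/6 = 72/6 = 12; σ²_C = ((24−8)/6)² = 7.111
te_D = (1 + 4·2 + 3)/6 = 12/6 = 2; σ²_D = ((3−1)/6)² = 0.111
te_E = (6 + 4·11 + 16)/6 = 66/6 = 11; σ²_E = ((16−6)/6)² = 2.778
te_F = (1 + 4·3 + 5)/6 = 18/6 = 3; σ²_F = ((5−1)/6)² = 0.444
te_G = (1 + 4·2 + 15)/6 = 24/6 = 4; σ²_G = ((15−1)/6)² = 5.444
te_H = (1 + 4·2 + 3)/6 = 12/6 = 2; σ²_H = ((3−1)/6)² = 0.111
te_I = (1 + 4·2 + 15)/6 = 24/6 = 4; σ²_I = ((15−1)/6)² = 5.444
te_J = (2 + 4·3 + 10)/6 = 24/6 = 4; σ²_J = ((10−2)/6)² = 1.778

Forward pass:
ES_A = 0; EF_A = 5
ES_B = 0; EF_B = 5
ES_C = 0; EF_C = 12
ES_D = 12; EF_D = 12+2 = 14
ES_E = max(EF_A=5, EF_C=12) = 12; EF_E = 12+11 = 23
ES_F = max(EF_B=5, EF_E=23) = 23; EF_F = 23+3 = 26
ES_G = 23; EF_G = 23+4 = 27
ES_H = max(EF_C=12, EF_E=23) = 23; EF_H = 23+2 = 25
ES_I = 27; EF_I = 27+4 = 31
ES_J = max(EF_A=5, EF_D=14, EF_F=26, EF_H=25, EF_I=31) = 31; EF_J = 31+4 = 35
Expected project duration μ = 35 days. Critical path: C → E → G → I → J.

Variances on critical path: σ²_C=7.111, σ²_E=2.778, σ²_G=5.444, σ²_I=5.444, σ²_J=1.778.
Largest is σ²_C = 7.111.

C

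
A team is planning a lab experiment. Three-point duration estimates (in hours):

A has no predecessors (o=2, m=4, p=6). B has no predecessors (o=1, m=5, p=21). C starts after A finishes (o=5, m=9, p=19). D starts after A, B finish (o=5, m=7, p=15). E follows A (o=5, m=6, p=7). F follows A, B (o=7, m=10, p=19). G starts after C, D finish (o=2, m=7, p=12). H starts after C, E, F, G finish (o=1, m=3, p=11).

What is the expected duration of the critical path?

26 hours

te_A = (2 + 4·4 + 6)/6 = 24/6 = 4
te_B = (1 + 4·5 + 21)/6 = 42/6 = 7
te_C = (5 + 4·9 + 19)/6 = 60/6 = 10
te_D = (5 + 4·7 + 15)/6 = 48/6 = 8
te_E = (5 + 4·6 + 7)/6 = 36/6 = 6
te_F = (7 + 4·10 + 19)/6 = 66/6 = 11
te_G = (2 + 4·7 + 12)/6 = 42/6 = 7
te_H = (1 + 4·3 + 11)/6 = 24/6 = 4

Forward pass:
ES_A = 0; EF_A = 4
ES_B = 0; EF_B = 7
ES_C = 4; EF_C = 4+10 = 14
ES_D = max(EF_A=4, EF_B=7) = 7; EF_D = 7+8 = 15
ES_E = 4; EF_E = 4+6 = 10
ES_F = max(EF_A=4, EF_B=7) = 7; EF_F = 7+11 = 18
ES_G = max(EF_C=14, EF_D=15) = 15; EF_G = 15+7 = 22
ES_H = max(EF_C=14, EF_E=10, EF_F=18, EF_G=22) = 22; EF_H = 22+4 = 26
Expected project duration μ = 26 hours. Critical path: B → D → G → H.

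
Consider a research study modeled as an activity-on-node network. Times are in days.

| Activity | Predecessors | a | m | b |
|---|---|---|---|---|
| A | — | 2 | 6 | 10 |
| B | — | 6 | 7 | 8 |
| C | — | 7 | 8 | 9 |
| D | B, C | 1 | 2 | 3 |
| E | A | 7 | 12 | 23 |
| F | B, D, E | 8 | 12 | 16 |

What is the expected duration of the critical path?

te_A = (2 + 4·6 + 10)/6 = 36/6 = 6
te_B = (6 + 4·7 + 8)/6 = 42/6 = 7
te_C = (7 + 4·8 + 9)/6 = 48/6 = 8
te_D = (1 + 4·2 + 3)/6 = 12/6 = 2
te_E = (7 + 4·12 + 23)/6 = 78/6 = 13
te_F = (8 + 4·12 + 16)/6 = 72/6 = 12

Forward pass:
ES_A = 0; EF_A = 6
ES_B = 0; EF_B = 7
ES_C = 0; EF_C = 8
ES_D = max(EF_B=7, EF_C=8) = 8; EF_D = 8+2 = 10
ES_E = 6; EF_E = 6+13 = 19
ES_F = max(EF_B=7, EF_D=10, EF_E=19) = 19; EF_F = 19+12 = 31
Expected project duration μ = 31 days. Critical path: A → E → F.

31 days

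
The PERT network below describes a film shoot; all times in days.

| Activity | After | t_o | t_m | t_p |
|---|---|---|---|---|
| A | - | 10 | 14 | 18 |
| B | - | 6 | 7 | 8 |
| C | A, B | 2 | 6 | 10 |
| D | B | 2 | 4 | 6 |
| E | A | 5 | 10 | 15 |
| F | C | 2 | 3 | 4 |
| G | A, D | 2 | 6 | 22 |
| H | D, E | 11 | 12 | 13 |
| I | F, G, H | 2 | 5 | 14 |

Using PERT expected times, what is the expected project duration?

te_A = (10 + 4·14 + 18)/6 = 84/6 = 14
te_B = (6 + 4·7 + 8)/6 = 42/6 = 7
te_C = (2 + 4·6 + 10)/6 = 36/6 = 6
te_D = (2 + 4·4 + 6)/6 = 24/6 = 4
te_E = (5 + 4·10 + 15)/6 = 60/6 = 10
te_F = (2 + 4·3 + 4)/6 = 18/6 = 3
te_G = (2 + 4·6 + 22)/6 = 48/6 = 8
te_H = (11 + 4·12 + 13)/6 = 72/6 = 12
te_I = (2 + 4·5 + 14)/6 = 36/6 = 6

Forward pass:
ES_A = 0; EF_A = 14
ES_B = 0; EF_B = 7
ES_C = max(EF_A=14, EF_B=7) = 14; EF_C = 14+6 = 20
ES_D = 7; EF_D = 7+4 = 11
ES_E = 14; EF_E = 14+10 = 24
ES_F = 20; EF_F = 20+3 = 23
ES_G = max(EF_A=14, EF_D=11) = 14; EF_G = 14+8 = 22
ES_H = max(EF_D=11, EF_E=24) = 24; EF_H = 24+12 = 36
ES_I = max(EF_F=23, EF_G=22, EF_H=36) = 36; EF_I = 36+6 = 42
Expected project duration μ = 42 days. Critical path: A → E → H → I.

42 days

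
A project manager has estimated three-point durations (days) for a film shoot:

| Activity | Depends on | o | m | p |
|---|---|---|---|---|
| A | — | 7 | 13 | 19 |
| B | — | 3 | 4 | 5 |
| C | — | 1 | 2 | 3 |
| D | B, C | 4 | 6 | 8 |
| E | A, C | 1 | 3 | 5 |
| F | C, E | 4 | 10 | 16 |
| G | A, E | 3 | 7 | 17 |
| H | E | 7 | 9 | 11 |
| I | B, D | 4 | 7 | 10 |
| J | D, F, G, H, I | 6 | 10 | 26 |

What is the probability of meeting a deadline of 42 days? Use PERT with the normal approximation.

0.817

te_A = (7 + 4·13 + 19)/6 = 78/6 = 13; σ²_A = ((19−7)/6)² = 4.000
te_B = (3 + 4·4 + 5)/6 = 24/6 = 4; σ²_B = ((5−3)/6)² = 0.111
te_C = (1 + 4·2 + 3)/6 = 12/6 = 2; σ²_C = ((3−1)/6)² = 0.111
te_D = (4 + 4·6 + 8)/6 = 36/6 = 6; σ²_D = ((8−4)/6)² = 0.444
te_E = (1 + 4·3 + 5)/6 = 18/6 = 3; σ²_E = ((5−1)/6)² = 0.444
te_F = (4 + 4·10 + 16)/6 = 60/6 = 10; σ²_F = ((16−4)/6)² = 4.000
te_G = (3 + 4·7 + 17)/6 = 48/6 = 8; σ²_G = ((17−3)/6)² = 5.444
te_H = (7 + 4·9 + 11)/6 = 54/6 = 9; σ²_H = ((11−7)/6)² = 0.444
te_I = (4 + 4·7 + 10)/6 = 42/6 = 7; σ²_I = ((10−4)/6)² = 1.000
te_J = (6 + 4·10 + 26)/6 = 72/6 = 12; σ²_J = ((26−6)/6)² = 11.111

Forward pass:
ES_A = 0; EF_A = 13
ES_B = 0; EF_B = 4
ES_C = 0; EF_C = 2
ES_D = max(EF_B=4, EF_C=2) = 4; EF_D = 4+6 = 10
ES_E = max(EF_A=13, EF_C=2) = 13; EF_E = 13+3 = 16
ES_F = max(EF_C=2, EF_E=16) = 16; EF_F = 16+10 = 26
ES_G = max(EF_A=13, EF_E=16) = 16; EF_G = 16+8 = 24
ES_H = 16; EF_H = 16+9 = 25
ES_I = max(EF_B=4, EF_D=10) = 10; EF_I = 10+7 = 17
ES_J = max(EF_D=10, EF_F=26, EF_G=24, EF_H=25, EF_I=17) = 26; EF_J = 26+12 = 38
Expected project duration μ = 38 days. Critical path: A → E → F → J.

Variance along critical path = 4.000 + 0.444 + 4.000 + 11.111 = 19.556; σ = √19.556 = 4.422 days.
Z = (42 − 38) / 4.422 = 0.905
P(T ≤ 42) = Φ(0.905) ≈ 0.817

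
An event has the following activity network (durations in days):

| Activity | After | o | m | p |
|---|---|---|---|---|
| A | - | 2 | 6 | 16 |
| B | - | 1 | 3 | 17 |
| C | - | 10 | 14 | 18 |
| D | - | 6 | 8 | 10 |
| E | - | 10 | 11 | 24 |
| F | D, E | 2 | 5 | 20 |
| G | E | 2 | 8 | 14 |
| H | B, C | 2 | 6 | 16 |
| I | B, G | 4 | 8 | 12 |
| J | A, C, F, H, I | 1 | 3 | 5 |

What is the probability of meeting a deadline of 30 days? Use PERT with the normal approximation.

te_A = (2 + 4·6 + 16)/6 = 42/6 = 7; σ²_A = ((16−2)/6)² = 5.444
te_B = (1 + 4·3 + 17)/6 = 30/6 = 5; σ²_B = ((17−1)/6)² = 7.111
te_C = (10 + 4·14 + 18)/6 = 84/6 = 14; σ²_C = ((18−10)/6)² = 1.778
te_D = (6 + 4·8 + 10)/6 = 48/6 = 8; σ²_D = ((10−6)/6)² = 0.444
te_E = (10 + 4·11 + 24)/6 = 78/6 = 13; σ²_E = ((24−10)/6)² = 5.444
te_F = (2 + 4·5 + 20)/6 = 42/6 = 7; σ²_F = ((20−2)/6)² = 9.000
te_G = (2 + 4·8 + 14)/6 = 48/6 = 8; σ²_G = ((14−2)/6)² = 4.000
te_H = (2 + 4·6 + 16)/6 = 42/6 = 7; σ²_H = ((16−2)/6)² = 5.444
te_I = (4 + 4·8 + 12)/6 = 48/6 = 8; σ²_I = ((12−4)/6)² = 1.778
te_J = (1 + 4·3 + 5)/6 = 18/6 = 3; σ²_J = ((5−1)/6)² = 0.444

Forward pass:
ES_A = 0; EF_A = 7
ES_B = 0; EF_B = 5
ES_C = 0; EF_C = 14
ES_D = 0; EF_D = 8
ES_E = 0; EF_E = 13
ES_F = max(EF_D=8, EF_E=13) = 13; EF_F = 13+7 = 20
ES_G = 13; EF_G = 13+8 = 21
ES_H = max(EF_B=5, EF_C=14) = 14; EF_H = 14+7 = 21
ES_I = max(EF_B=5, EF_G=21) = 21; EF_I = 21+8 = 29
ES_J = max(EF_A=7, EF_C=14, EF_F=20, EF_H=21, EF_I=29) = 29; EF_J = 29+3 = 32
Expected project duration μ = 32 days. Critical path: E → G → I → J.

Variance along critical path = 5.444 + 4.000 + 1.778 + 0.444 = 11.667; σ = √11.667 = 3.416 days.
Z = (30 − 32) / 3.416 = -0.586
P(T ≤ 30) = Φ(-0.586) ≈ 0.279

0.279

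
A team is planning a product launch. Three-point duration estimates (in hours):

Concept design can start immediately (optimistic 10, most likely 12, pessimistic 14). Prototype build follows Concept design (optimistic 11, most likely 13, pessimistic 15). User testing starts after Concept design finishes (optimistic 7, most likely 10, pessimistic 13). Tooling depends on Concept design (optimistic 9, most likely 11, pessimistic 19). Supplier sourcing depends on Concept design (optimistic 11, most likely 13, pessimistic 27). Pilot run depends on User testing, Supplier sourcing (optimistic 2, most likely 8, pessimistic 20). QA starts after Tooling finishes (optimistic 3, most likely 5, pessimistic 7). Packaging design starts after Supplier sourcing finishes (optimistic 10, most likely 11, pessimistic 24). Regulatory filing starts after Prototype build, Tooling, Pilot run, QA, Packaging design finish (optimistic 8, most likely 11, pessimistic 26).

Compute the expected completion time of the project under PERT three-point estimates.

53 hours

te_Concept design = (10 + 4·12 + 14)/6 = 72/6 = 12
te_Prototype build = (11 + 4·13 + 15)/6 = 78/6 = 13
te_User testing = (7 + 4·10 + 13)/6 = 60/6 = 10
te_Tooling = (9 + 4·11 + 19)/6 = 72/6 = 12
te_Supplier sourcing = (11 + 4·13 + 27)/6 = 90/6 = 15
te_Pilot run = (2 + 4·8 + 20)/6 = 54/6 = 9
te_QA = (3 + 4·5 + 7)/6 = 30/6 = 5
te_Packaging design = (10 + 4·11 + 24)/6 = 78/6 = 13
te_Regulatory filing = (8 + 4·11 + 26)/6 = 78/6 = 13

Forward pass:
ES_Concept design = 0; EF_Concept design = 12
ES_Prototype build = 12; EF_Prototype build = 12+13 = 25
ES_User testing = 12; EF_User testing = 12+10 = 22
ES_Tooling = 12; EF_Tooling = 12+12 = 24
ES_Supplier sourcing = 12; EF_Supplier sourcing = 12+15 = 27
ES_Pilot run = max(EF_User testing=22, EF_Supplier sourcing=27) = 27; EF_Pilot run = 27+9 = 36
ES_QA = 24; EF_QA = 24+5 = 29
ES_Packaging design = 27; EF_Packaging design = 27+13 = 40
ES_Regulatory filing = max(EF_Prototype build=25, EF_Tooling=24, EF_Pilot run=36, EF_QA=29, EF_Packaging design=40) = 40; EF_Regulatory filing = 40+13 = 53
Expected project duration μ = 53 hours. Critical path: Concept design → Supplier sourcing → Packaging design → Regulatory filing.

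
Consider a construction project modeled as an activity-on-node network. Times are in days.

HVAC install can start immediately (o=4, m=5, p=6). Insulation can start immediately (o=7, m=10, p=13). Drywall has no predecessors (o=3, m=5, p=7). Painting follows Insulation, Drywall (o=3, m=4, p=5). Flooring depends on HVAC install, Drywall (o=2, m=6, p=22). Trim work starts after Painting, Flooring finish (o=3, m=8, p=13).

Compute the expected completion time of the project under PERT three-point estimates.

te_HVAC install = (4 + 4·5 + 6)/6 = 30/6 = 5
te_Insulation = (7 + 4·10 + 13)/6 = 60/6 = 10
te_Drywall = (3 + 4·5 + 7)/6 = 30/6 = 5
te_Painting = (3 + 4·4 + 5)/6 = 24/6 = 4
te_Flooring = (2 + 4·6 + 22)/6 = 48/6 = 8
te_Trim work = (3 + 4·8 + 13)/6 = 48/6 = 8

Forward pass:
ES_HVAC install = 0; EF_HVAC install = 5
ES_Insulation = 0; EF_Insulation = 10
ES_Drywall = 0; EF_Drywall = 5
ES_Painting = max(EF_Insulation=10, EF_Drywall=5) = 10; EF_Painting = 10+4 = 14
ES_Flooring = max(EF_HVAC install=5, EF_Drywall=5) = 5; EF_Flooring = 5+8 = 13
ES_Trim work = max(EF_Painting=14, EF_Flooring=13) = 14; EF_Trim work = 14+8 = 22
Expected project duration μ = 22 days. Critical path: Insulation → Painting → Trim work.

22 days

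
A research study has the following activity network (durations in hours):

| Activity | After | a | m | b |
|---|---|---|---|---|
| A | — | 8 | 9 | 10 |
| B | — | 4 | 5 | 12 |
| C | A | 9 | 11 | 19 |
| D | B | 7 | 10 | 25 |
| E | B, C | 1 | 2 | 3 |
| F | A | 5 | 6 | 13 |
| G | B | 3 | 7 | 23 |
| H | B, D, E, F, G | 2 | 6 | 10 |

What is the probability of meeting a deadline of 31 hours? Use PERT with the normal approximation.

0.820

te_A = (8 + 4·9 + 10)/6 = 54/6 = 9; σ²_A = ((10−8)/6)² = 0.111
te_B = (4 + 4·5 + 12)/6 = 36/6 = 6; σ²_B = ((12−4)/6)² = 1.778
te_C = (9 + 4·11 + 19)/6 = 72/6 = 12; σ²_C = ((19−9)/6)² = 2.778
te_D = (7 + 4·10 + 25)/6 = 72/6 = 12; σ²_D = ((25−7)/6)² = 9.000
te_E = (1 + 4·2 + 3)/6 = 12/6 = 2; σ²_E = ((3−1)/6)² = 0.111
te_F = (5 + 4·6 + 13)/6 = 42/6 = 7; σ²_F = ((13−5)/6)² = 1.778
te_G = (3 + 4·7 + 23)/6 = 54/6 = 9; σ²_G = ((23−3)/6)² = 11.111
te_H = (2 + 4·6 + 10)/6 = 36/6 = 6; σ²_H = ((10−2)/6)² = 1.778

Forward pass:
ES_A = 0; EF_A = 9
ES_B = 0; EF_B = 6
ES_C = 9; EF_C = 9+12 = 21
ES_D = 6; EF_D = 6+12 = 18
ES_E = max(EF_B=6, EF_C=21) = 21; EF_E = 21+2 = 23
ES_F = 9; EF_F = 9+7 = 16
ES_G = 6; EF_G = 6+9 = 15
ES_H = max(EF_B=6, EF_D=18, EF_E=23, EF_F=16, EF_G=15) = 23; EF_H = 23+6 = 29
Expected project duration μ = 29 hours. Critical path: A → C → E → H.

Variance along critical path = 0.111 + 2.778 + 0.111 + 1.778 = 4.778; σ = √4.778 = 2.186 hours.
Z = (31 − 29) / 2.186 = 0.915
P(T ≤ 31) = Φ(0.915) ≈ 0.820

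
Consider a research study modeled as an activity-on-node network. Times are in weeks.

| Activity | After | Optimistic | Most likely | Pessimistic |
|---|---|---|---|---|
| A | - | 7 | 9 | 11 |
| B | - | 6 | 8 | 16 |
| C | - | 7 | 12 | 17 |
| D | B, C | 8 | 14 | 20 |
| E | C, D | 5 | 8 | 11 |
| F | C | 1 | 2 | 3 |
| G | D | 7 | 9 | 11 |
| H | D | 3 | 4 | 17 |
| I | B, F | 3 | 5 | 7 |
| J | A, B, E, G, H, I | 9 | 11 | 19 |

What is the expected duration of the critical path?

47 weeks

te_A = (7 + 4·9 + 11)/6 = 54/6 = 9
te_B = (6 + 4·8 + 16)/6 = 54/6 = 9
te_C = (7 + 4·12 + 17)/6 = 72/6 = 12
te_D = (8 + 4·14 + 20)/6 = 84/6 = 14
te_E = (5 + 4·8 + 11)/6 = 48/6 = 8
te_F = (1 + 4·2 + 3)/6 = 12/6 = 2
te_G = (7 + 4·9 + 11)/6 = 54/6 = 9
te_H = (3 + 4·4 + 17)/6 = 36/6 = 6
te_I = (3 + 4·5 + 7)/6 = 30/6 = 5
te_J = (9 + 4·11 + 19)/6 = 72/6 = 12

Forward pass:
ES_A = 0; EF_A = 9
ES_B = 0; EF_B = 9
ES_C = 0; EF_C = 12
ES_D = max(EF_B=9, EF_C=12) = 12; EF_D = 12+14 = 26
ES_E = max(EF_C=12, EF_D=26) = 26; EF_E = 26+8 = 34
ES_F = 12; EF_F = 12+2 = 14
ES_G = 26; EF_G = 26+9 = 35
ES_H = 26; EF_H = 26+6 = 32
ES_I = max(EF_B=9, EF_F=14) = 14; EF_I = 14+5 = 19
ES_J = max(EF_A=9, EF_B=9, EF_E=34, EF_G=35, EF_H=32, EF_I=19) = 35; EF_J = 35+12 = 47
Expected project duration μ = 47 weeks. Critical path: C → D → G → J.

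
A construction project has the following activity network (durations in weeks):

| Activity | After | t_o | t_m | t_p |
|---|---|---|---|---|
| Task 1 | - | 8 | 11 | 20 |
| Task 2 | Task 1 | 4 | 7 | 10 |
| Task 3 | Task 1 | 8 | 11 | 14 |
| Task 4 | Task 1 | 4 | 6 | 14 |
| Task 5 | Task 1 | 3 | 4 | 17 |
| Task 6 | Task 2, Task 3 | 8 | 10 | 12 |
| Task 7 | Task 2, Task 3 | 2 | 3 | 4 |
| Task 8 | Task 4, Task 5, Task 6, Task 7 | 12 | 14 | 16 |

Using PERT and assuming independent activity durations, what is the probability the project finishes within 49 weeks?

te_Task 1 = (8 + 4·11 + 20)/6 = 72/6 = 12; σ²_Task 1 = ((20−8)/6)² = 4.000
te_Task 2 = (4 + 4·7 + 10)/6 = 42/6 = 7; σ²_Task 2 = ((10−4)/6)² = 1.000
te_Task 3 = (8 + 4·11 + 14)/6 = 66/6 = 11; σ²_Task 3 = ((14−8)/6)² = 1.000
te_Task 4 = (4 + 4·6 + 14)/6 = 42/6 = 7; σ²_Task 4 = ((14−4)/6)² = 2.778
te_Task 5 = (3 + 4·4 + 17)/6 = 36/6 = 6; σ²_Task 5 = ((17−3)/6)² = 5.444
te_Task 6 = (8 + 4·10 + 12)/6 = 60/6 = 10; σ²_Task 6 = ((12−8)/6)² = 0.444
te_Task 7 = (2 + 4·3 + 4)/6 = 18/6 = 3; σ²_Task 7 = ((4−2)/6)² = 0.111
te_Task 8 = (12 + 4·14 + 16)/6 = 84/6 = 14; σ²_Task 8 = ((16−12)/6)² = 0.444

Forward pass:
ES_Task 1 = 0; EF_Task 1 = 12
ES_Task 2 = 12; EF_Task 2 = 12+7 = 19
ES_Task 3 = 12; EF_Task 3 = 12+11 = 23
ES_Task 4 = 12; EF_Task 4 = 12+7 = 19
ES_Task 5 = 12; EF_Task 5 = 12+6 = 18
ES_Task 6 = max(EF_Task 2=19, EF_Task 3=23) = 23; EF_Task 6 = 23+10 = 33
ES_Task 7 = max(EF_Task 2=19, EF_Task 3=23) = 23; EF_Task 7 = 23+3 = 26
ES_Task 8 = max(EF_Task 4=19, EF_Task 5=18, EF_Task 6=33, EF_Task 7=26) = 33; EF_Task 8 = 33+14 = 47
Expected project duration μ = 47 weeks. Critical path: Task 1 → Task 3 → Task 6 → Task 8.

Variance along critical path = 4.000 + 1.000 + 0.444 + 0.444 = 5.889; σ = √5.889 = 2.427 weeks.
Z = (49 − 47) / 2.427 = 0.824
P(T ≤ 49) = Φ(0.824) ≈ 0.795

0.795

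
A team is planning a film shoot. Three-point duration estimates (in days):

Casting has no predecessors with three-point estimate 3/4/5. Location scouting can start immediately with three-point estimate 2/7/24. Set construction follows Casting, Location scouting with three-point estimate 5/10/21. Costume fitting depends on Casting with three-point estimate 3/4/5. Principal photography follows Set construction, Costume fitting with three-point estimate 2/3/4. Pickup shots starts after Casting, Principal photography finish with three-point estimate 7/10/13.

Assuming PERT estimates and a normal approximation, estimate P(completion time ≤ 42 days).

0.973

te_Casting = (3 + 4·4 + 5)/6 = 24/6 = 4; σ²_Casting = ((5−3)/6)² = 0.111
te_Location scouting = (2 + 4·7 + 24)/6 = 54/6 = 9; σ²_Location scouting = ((24−2)/6)² = 13.444
te_Set construction = (5 + 4·10 + 21)/6 = 66/6 = 11; σ²_Set construction = ((21−5)/6)² = 7.111
te_Costume fitting = (3 + 4·4 + 5)/6 = 24/6 = 4; σ²_Costume fitting = ((5−3)/6)² = 0.111
te_Principal photography = (2 + 4·3 + 4)/6 = 18/6 = 3; σ²_Principal photography = ((4−2)/6)² = 0.111
te_Pickup shots = (7 + 4·10 + 13)/6 = 60/6 = 10; σ²_Pickup shots = ((13−7)/6)² = 1.000

Forward pass:
ES_Casting = 0; EF_Casting = 4
ES_Location scouting = 0; EF_Location scouting = 9
ES_Set construction = max(EF_Casting=4, EF_Location scouting=9) = 9; EF_Set construction = 9+11 = 20
ES_Costume fitting = 4; EF_Costume fitting = 4+4 = 8
ES_Principal photography = max(EF_Set construction=20, EF_Costume fitting=8) = 20; EF_Principal photography = 20+3 = 23
ES_Pickup shots = max(EF_Casting=4, EF_Principal photography=23) = 23; EF_Pickup shots = 23+10 = 33
Expected project duration μ = 33 days. Critical path: Location scouting → Set construction → Principal photography → Pickup shots.

Variance along critical path = 13.444 + 7.111 + 0.111 + 1.000 = 21.667; σ = √21.667 = 4.655 days.
Z = (42 − 33) / 4.655 = 1.934
P(T ≤ 42) = Φ(1.934) ≈ 0.973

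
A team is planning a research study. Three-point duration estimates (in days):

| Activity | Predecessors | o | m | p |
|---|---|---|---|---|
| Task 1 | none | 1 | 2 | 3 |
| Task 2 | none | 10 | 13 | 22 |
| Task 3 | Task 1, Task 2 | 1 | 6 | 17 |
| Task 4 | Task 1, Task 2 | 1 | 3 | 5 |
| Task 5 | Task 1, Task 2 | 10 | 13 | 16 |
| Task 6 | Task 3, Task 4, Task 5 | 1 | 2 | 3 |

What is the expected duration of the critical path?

te_Task 1 = (1 + 4·2 + 3)/6 = 12/6 = 2
te_Task 2 = (10 + 4·13 + 22)/6 = 84/6 = 14
te_Task 3 = (1 + 4·6 + 17)/6 = 42/6 = 7
te_Task 4 = (1 + 4·3 + 5)/6 = 18/6 = 3
te_Task 5 = (10 + 4·13 + 16)/6 = 78/6 = 13
te_Task 6 = (1 + 4·2 + 3)/6 = 12/6 = 2

Forward pass:
ES_Task 1 = 0; EF_Task 1 = 2
ES_Task 2 = 0; EF_Task 2 = 14
ES_Task 3 = max(EF_Task 1=2, EF_Task 2=14) = 14; EF_Task 3 = 14+7 = 21
ES_Task 4 = max(EF_Task 1=2, EF_Task 2=14) = 14; EF_Task 4 = 14+3 = 17
ES_Task 5 = max(EF_Task 1=2, EF_Task 2=14) = 14; EF_Task 5 = 14+13 = 27
ES_Task 6 = max(EF_Task 3=21, EF_Task 4=17, EF_Task 5=27) = 27; EF_Task 6 = 27+2 = 29
Expected project duration μ = 29 days. Critical path: Task 2 → Task 5 → Task 6.

29 days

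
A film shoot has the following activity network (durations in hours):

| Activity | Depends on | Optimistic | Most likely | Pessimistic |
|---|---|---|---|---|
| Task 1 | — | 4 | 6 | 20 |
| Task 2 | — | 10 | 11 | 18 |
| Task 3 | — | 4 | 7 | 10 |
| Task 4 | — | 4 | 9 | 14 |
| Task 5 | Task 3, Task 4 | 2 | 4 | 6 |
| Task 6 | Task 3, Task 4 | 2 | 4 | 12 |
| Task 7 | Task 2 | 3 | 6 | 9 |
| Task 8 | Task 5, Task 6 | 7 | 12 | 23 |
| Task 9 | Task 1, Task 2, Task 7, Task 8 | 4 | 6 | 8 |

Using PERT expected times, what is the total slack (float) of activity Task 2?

9 hours

te_Task 1 = (4 + 4·6 + 20)/6 = 48/6 = 8
te_Task 2 = (10 + 4·11 + 18)/6 = 72/6 = 12
te_Task 3 = (4 + 4·7 + 10)/6 = 42/6 = 7
te_Task 4 = (4 + 4·9 + 14)/6 = 54/6 = 9
te_Task 5 = (2 + 4·4 + 6)/6 = 24/6 = 4
te_Task 6 = (2 + 4·4 + 12)/6 = 30/6 = 5
te_Task 7 = (3 + 4·6 + 9)/6 = 36/6 = 6
te_Task 8 = (7 + 4·12 + 23)/6 = 78/6 = 13
te_Task 9 = (4 + 4·6 + 8)/6 = 36/6 = 6

Forward pass:
ES_Task 1 = 0; EF_Task 1 = 8
ES_Task 2 = 0; EF_Task 2 = 12
ES_Task 3 = 0; EF_Task 3 = 7
ES_Task 4 = 0; EF_Task 4 = 9
ES_Task 5 = max(EF_Task 3=7, EF_Task 4=9) = 9; EF_Task 5 = 9+4 = 13
ES_Task 6 = max(EF_Task 3=7, EF_Task 4=9) = 9; EF_Task 6 = 9+5 = 14
ES_Task 7 = 12; EF_Task 7 = 12+6 = 18
ES_Task 8 = max(EF_Task 5=13, EF_Task 6=14) = 14; EF_Task 8 = 14+13 = 27
ES_Task 9 = max(EF_Task 1=8, EF_Task 2=12, EF_Task 7=18, EF_Task 8=27) = 27; EF_Task 9 = 27+6 = 33
Expected project duration μ = 33 hours. Critical path: Task 4 → Task 6 → Task 8 → Task 9.

Backward pass:
LF_Task 9 = 33; LS_Task 9 = 33−6 = 27
LF_Task 8 = LS_Task 9 = 27; LS_Task 8 = 27−13 = 14
LF_Task 7 = LS_Task 9 = 27; LS_Task 7 = 27−6 = 21
LF_Task 6 = LS_Task 8 = 14; LS_Task 6 = 14−5 = 9
LF_Task 5 = LS_Task 8 = 14; LS_Task 5 = 14−4 = 10
LF_Task 4 = min(LS_Task 5=10, LS_Task 6=9) = 9; LS_Task 4 = 9−9 = 0
LF_Task 3 = min(LS_Task 5=10, LS_Task 6=9) = 9; LS_Task 3 = 9−7 = 2
LF_Task 2 = min(LS_Task 7=21, LS_Task 9=27) = 21; LS_Task 2 = 21−12 = 9
LF_Task 1 = LS_Task 9 = 27; LS_Task 1 = 27−8 = 19
Slack_Task 2 = LS_Task 2 − ES_Task 2 = 9 − 0 = 9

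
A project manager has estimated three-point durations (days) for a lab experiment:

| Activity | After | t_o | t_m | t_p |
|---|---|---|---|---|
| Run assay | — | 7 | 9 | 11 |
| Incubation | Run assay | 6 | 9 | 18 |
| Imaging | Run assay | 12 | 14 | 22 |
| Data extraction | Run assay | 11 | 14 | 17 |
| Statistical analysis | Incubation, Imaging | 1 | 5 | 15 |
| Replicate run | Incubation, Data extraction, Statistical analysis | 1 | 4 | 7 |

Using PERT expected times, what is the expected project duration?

te_Run assay = (7 + 4·9 + 11)/6 = 54/6 = 9
te_Incubation = (6 + 4·9 + 18)/6 = 60/6 = 10
te_Imaging = (12 + 4·14 + 22)/6 = 90/6 = 15
te_Data extraction = (11 + 4·14 + 17)/6 = 84/6 = 14
te_Statistical analysis = (1 + 4·5 + 15)/6 = 36/6 = 6
te_Replicate run = (1 + 4·4 + 7)/6 = 24/6 = 4

Forward pass:
ES_Run assay = 0; EF_Run assay = 9
ES_Incubation = 9; EF_Incubation = 9+10 = 19
ES_Imaging = 9; EF_Imaging = 9+15 = 24
ES_Data extraction = 9; EF_Data extraction = 9+14 = 23
ES_Statistical analysis = max(EF_Incubation=19, EF_Imaging=24) = 24; EF_Statistical analysis = 24+6 = 30
ES_Replicate run = max(EF_Incubation=19, EF_Data extraction=23, EF_Statistical analysis=30) = 30; EF_Replicate run = 30+4 = 34
Expected project duration μ = 34 days. Critical path: Run assay → Imaging → Statistical analysis → Replicate run.

34 days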